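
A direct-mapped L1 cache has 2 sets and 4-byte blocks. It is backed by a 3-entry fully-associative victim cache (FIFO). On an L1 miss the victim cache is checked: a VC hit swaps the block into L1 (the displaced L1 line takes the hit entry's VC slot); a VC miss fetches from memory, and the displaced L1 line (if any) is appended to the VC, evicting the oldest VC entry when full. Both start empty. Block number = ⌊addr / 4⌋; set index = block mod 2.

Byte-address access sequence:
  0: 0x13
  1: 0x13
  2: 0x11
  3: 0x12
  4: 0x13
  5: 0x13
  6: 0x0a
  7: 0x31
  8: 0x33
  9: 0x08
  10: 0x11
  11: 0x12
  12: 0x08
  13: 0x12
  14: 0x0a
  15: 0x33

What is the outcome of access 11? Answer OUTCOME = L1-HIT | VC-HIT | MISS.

OUTCOME = L1-HIT

#0 0x13→b4/s0 MISS; vc=[]
#1 0x13→b4/s0 L1-HIT; vc=[]
#2 0x11→b4/s0 L1-HIT; vc=[]
#3 0x12→b4/s0 L1-HIT; vc=[]
#4 0x13→b4/s0 L1-HIT; vc=[]
#5 0x13→b4/s0 L1-HIT; vc=[]
#6 0xa→b2/s0 MISS; vc=[4]
#7 0x31→b12/s0 MISS; vc=[4,2]
#8 0x33→b12/s0 L1-HIT; vc=[4,2]
#9 0x8→b2/s0 VC-HIT; vc=[4,12]
#10 0x11→b4/s0 VC-HIT; vc=[2,12]
#11 0x12→b4/s0 L1-HIT; vc=[2,12]
#12 0x8→b2/s0 VC-HIT; vc=[4,12]
#13 0x12→b4/s0 VC-HIT; vc=[2,12]
#14 0xa→b2/s0 VC-HIT; vc=[4,12]
#15 0x33→b12/s0 VC-HIT; vc=[4,2]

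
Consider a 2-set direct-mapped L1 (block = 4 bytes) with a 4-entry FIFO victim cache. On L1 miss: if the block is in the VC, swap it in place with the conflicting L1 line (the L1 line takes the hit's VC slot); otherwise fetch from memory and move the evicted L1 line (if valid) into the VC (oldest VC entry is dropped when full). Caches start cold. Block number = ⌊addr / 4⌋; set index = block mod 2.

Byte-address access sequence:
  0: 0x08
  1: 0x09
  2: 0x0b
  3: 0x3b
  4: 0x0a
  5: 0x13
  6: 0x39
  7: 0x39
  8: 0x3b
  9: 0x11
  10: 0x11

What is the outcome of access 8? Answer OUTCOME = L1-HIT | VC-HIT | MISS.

OUTCOME = L1-HIT

#0 0x8→b2/s0 MISS; vc=[]
#1 0x9→b2/s0 L1-HIT; vc=[]
#2 0xb→b2/s0 L1-HIT; vc=[]
#3 0x3b→b14/s0 MISS; vc=[2]
#4 0xa→b2/s0 VC-HIT; vc=[14]
#5 0x13→b4/s0 MISS; vc=[14,2]
#6 0x39→b14/s0 VC-HIT; vc=[4,2]
#7 0x39→b14/s0 L1-HIT; vc=[4,2]
#8 0x3b→b14/s0 L1-HIT; vc=[4,2]
#9 0x11→b4/s0 VC-HIT; vc=[14,2]
#10 0x11→b4/s0 L1-HIT; vc=[14,2]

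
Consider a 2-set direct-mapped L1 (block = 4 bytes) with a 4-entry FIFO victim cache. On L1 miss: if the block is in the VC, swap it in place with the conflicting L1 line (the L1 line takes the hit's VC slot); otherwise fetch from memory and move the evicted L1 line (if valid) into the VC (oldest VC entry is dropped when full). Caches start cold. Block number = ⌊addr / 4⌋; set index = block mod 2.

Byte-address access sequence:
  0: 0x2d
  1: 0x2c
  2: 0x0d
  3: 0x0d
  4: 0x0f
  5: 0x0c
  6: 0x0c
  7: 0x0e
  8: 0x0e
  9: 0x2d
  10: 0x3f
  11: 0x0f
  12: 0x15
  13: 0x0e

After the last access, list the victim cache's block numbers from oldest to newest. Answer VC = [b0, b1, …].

0: 0x2d (blk 11, set 1) → MISS  vc=[]
1: 0x2c (blk 11, set 1) → L1-HIT  vc=[]
2: 0xd (blk 3, set 1) → MISS  vc=[11]
3: 0xd (blk 3, set 1) → L1-HIT  vc=[11]
4: 0xf (blk 3, set 1) → L1-HIT  vc=[11]
5: 0xc (blk 3, set 1) → L1-HIT  vc=[11]
6: 0xc (blk 3, set 1) → L1-HIT  vc=[11]
7: 0xe (blk 3, set 1) → L1-HIT  vc=[11]
8: 0xe (blk 3, set 1) → L1-HIT  vc=[11]
9: 0x2d (blk 11, set 1) → VC-HIT  vc=[3]
10: 0x3f (blk 15, set 1) → MISS  vc=[3, 11]
11: 0xf (blk 3, set 1) → VC-HIT  vc=[15, 11]
12: 0x15 (blk 5, set 1) → MISS  vc=[15, 11, 3]
13: 0xe (blk 3, set 1) → VC-HIT  vc=[15, 11, 5]

VC = [15, 11, 5]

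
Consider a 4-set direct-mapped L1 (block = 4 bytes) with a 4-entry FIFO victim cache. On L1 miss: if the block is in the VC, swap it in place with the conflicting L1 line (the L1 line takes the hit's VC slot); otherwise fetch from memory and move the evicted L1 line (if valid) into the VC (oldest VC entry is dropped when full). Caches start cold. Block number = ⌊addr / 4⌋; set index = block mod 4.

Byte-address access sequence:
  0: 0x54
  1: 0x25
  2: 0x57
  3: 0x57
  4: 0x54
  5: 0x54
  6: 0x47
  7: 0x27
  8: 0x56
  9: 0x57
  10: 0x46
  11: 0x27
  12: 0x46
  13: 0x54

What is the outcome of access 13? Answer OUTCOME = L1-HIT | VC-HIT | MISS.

OUTCOME = VC-HIT

0: 0x54 (blk 21, set 1) → MISS  vc=[]
1: 0x25 (blk 9, set 1) → MISS  vc=[21]
2: 0x57 (blk 21, set 1) → VC-HIT  vc=[9]
3: 0x57 (blk 21, set 1) → L1-HIT  vc=[9]
4: 0x54 (blk 21, set 1) → L1-HIT  vc=[9]
5: 0x54 (blk 21, set 1) → L1-HIT  vc=[9]
6: 0x47 (blk 17, set 1) → MISS  vc=[9, 21]
7: 0x27 (blk 9, set 1) → VC-HIT  vc=[17, 21]
8: 0x56 (blk 21, set 1) → VC-HIT  vc=[17, 9]
9: 0x57 (blk 21, set 1) → L1-HIT  vc=[17, 9]
10: 0x46 (blk 17, set 1) → VC-HIT  vc=[21, 9]
11: 0x27 (blk 9, set 1) → VC-HIT  vc=[21, 17]
12: 0x46 (blk 17, set 1) → VC-HIT  vc=[21, 9]
13: 0x54 (blk 21, set 1) → VC-HIT  vc=[17, 9]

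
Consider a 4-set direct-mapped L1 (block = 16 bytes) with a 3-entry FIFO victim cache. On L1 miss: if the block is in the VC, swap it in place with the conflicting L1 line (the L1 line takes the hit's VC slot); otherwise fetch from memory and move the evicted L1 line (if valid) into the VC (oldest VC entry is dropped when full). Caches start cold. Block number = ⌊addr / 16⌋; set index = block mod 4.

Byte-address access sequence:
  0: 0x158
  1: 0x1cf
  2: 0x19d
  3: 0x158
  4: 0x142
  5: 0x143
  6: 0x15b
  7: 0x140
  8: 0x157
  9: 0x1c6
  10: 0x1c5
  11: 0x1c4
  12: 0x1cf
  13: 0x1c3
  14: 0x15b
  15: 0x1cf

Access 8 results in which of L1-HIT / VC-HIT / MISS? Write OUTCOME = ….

OUTCOME = L1-HIT

#0 0x158→b21/s1 MISS; vc=[]
#1 0x1cf→b28/s0 MISS; vc=[]
#2 0x19d→b25/s1 MISS; vc=[21]
#3 0x158→b21/s1 VC-HIT; vc=[25]
#4 0x142→b20/s0 MISS; vc=[25,28]
#5 0x143→b20/s0 L1-HIT; vc=[25,28]
#6 0x15b→b21/s1 L1-HIT; vc=[25,28]
#7 0x140→b20/s0 L1-HIT; vc=[25,28]
#8 0x157→b21/s1 L1-HIT; vc=[25,28]
#9 0x1c6→b28/s0 VC-HIT; vc=[25,20]
#10 0x1c5→b28/s0 L1-HIT; vc=[25,20]
#11 0x1c4→b28/s0 L1-HIT; vc=[25,20]
#12 0x1cf→b28/s0 L1-HIT; vc=[25,20]
#13 0x1c3→b28/s0 L1-HIT; vc=[25,20]
#14 0x15b→b21/s1 L1-HIT; vc=[25,20]
#15 0x1cf→b28/s0 L1-HIT; vc=[25,20]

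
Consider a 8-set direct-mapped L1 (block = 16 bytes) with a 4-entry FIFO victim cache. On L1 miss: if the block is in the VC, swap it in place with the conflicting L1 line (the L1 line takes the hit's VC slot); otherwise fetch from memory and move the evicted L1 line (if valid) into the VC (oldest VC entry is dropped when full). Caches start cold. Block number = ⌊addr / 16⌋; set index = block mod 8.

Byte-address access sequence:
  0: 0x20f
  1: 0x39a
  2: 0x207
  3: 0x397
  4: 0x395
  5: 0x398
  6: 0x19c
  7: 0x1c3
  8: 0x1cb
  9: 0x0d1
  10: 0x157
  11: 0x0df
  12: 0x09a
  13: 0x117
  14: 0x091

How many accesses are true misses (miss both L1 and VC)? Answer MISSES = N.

#0 0x20f→b32/s0 MISS; vc=[]
#1 0x39a→b57/s1 MISS; vc=[]
#2 0x207→b32/s0 L1-HIT; vc=[]
#3 0x397→b57/s1 L1-HIT; vc=[]
#4 0x395→b57/s1 L1-HIT; vc=[]
#5 0x398→b57/s1 L1-HIT; vc=[]
#6 0x19c→b25/s1 MISS; vc=[57]
#7 0x1c3→b28/s4 MISS; vc=[57]
#8 0x1cb→b28/s4 L1-HIT; vc=[57]
#9 0xd1→b13/s5 MISS; vc=[57]
#10 0x157→b21/s5 MISS; vc=[57,13]
#11 0xdf→b13/s5 VC-HIT; vc=[57,21]
#12 0x9a→b9/s1 MISS; vc=[57,21,25]
#13 0x117→b17/s1 MISS; vc=[57,21,25,9]
#14 0x91→b9/s1 VC-HIT; vc=[57,21,25,17]

MISSES = 8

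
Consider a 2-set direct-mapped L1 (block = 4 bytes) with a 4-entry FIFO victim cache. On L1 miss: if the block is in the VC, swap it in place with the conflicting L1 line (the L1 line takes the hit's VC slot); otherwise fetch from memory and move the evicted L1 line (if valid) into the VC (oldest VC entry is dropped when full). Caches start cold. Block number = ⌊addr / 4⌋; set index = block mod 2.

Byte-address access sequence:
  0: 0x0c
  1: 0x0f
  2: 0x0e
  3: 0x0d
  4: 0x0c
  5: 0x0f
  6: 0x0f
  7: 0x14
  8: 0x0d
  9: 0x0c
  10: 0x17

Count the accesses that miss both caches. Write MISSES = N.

  [0] addr=0xc blk=3 s=1: MISS | VC []
  [1] addr=0xf blk=3 s=1: L1-HIT | VC []
  [2] addr=0xe blk=3 s=1: L1-HIT | VC []
  [3] addr=0xd blk=3 s=1: L1-HIT | VC []
  [4] addr=0xc blk=3 s=1: L1-HIT | VC []
  [5] addr=0xf blk=3 s=1: L1-HIT | VC []
  [6] addr=0xf blk=3 s=1: L1-HIT | VC []
  [7] addr=0x14 blk=5 s=1: MISS | VC [3]
  [8] addr=0xd blk=3 s=1: VC-HIT | VC [5]
  [9] addr=0xc blk=3 s=1: L1-HIT | VC [5]
  [10] addr=0x17 blk=5 s=1: VC-HIT | VC [3]

MISSES = 2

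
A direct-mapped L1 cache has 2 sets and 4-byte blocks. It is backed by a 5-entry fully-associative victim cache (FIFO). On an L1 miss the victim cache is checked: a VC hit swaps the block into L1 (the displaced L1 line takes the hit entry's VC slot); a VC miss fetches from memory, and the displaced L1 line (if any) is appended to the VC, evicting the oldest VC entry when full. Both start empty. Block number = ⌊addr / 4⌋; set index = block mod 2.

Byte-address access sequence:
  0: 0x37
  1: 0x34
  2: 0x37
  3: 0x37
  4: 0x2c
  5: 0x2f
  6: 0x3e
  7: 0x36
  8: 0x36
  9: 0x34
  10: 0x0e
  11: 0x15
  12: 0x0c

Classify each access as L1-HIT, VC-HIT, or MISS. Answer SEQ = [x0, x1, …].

SEQ = [MISS, L1-HIT, L1-HIT, L1-HIT, MISS, L1-HIT, MISS, VC-HIT, L1-HIT, L1-HIT, MISS, MISS, VC-HIT]

  [0] addr=0x37 blk=13 s=1: MISS | VC []
  [1] addr=0x34 blk=13 s=1: L1-HIT | VC []
  [2] addr=0x37 blk=13 s=1: L1-HIT | VC []
  [3] addr=0x37 blk=13 s=1: L1-HIT | VC []
  [4] addr=0x2c blk=11 s=1: MISS | VC [13]
  [5] addr=0x2f blk=11 s=1: L1-HIT | VC [13]
  [6] addr=0x3e blk=15 s=1: MISS | VC [13, 11]
  [7] addr=0x36 blk=13 s=1: VC-HIT | VC [15, 11]
  [8] addr=0x36 blk=13 s=1: L1-HIT | VC [15, 11]
  [9] addr=0x34 blk=13 s=1: L1-HIT | VC [15, 11]
  [10] addr=0xe blk=3 s=1: MISS | VC [15, 11, 13]
  [11] addr=0x15 blk=5 s=1: MISS | VC [15, 11, 13, 3]
  [12] addr=0xc blk=3 s=1: VC-HIT | VC [15, 11, 13, 5]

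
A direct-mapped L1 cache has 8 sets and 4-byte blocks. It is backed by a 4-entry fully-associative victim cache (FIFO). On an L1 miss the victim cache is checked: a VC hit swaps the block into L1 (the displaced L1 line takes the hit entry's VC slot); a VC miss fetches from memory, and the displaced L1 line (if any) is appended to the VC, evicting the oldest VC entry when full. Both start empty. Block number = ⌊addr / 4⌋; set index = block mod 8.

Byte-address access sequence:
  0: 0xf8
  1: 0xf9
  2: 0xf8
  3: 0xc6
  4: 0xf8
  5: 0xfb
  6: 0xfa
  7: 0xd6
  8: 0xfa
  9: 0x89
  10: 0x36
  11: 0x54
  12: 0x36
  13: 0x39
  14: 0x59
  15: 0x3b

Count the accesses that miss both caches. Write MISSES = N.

#0 0xf8→b62/s6 MISS; vc=[]
#1 0xf9→b62/s6 L1-HIT; vc=[]
#2 0xf8→b62/s6 L1-HIT; vc=[]
#3 0xc6→b49/s1 MISS; vc=[]
#4 0xf8→b62/s6 L1-HIT; vc=[]
#5 0xfb→b62/s6 L1-HIT; vc=[]
#6 0xfa→b62/s6 L1-HIT; vc=[]
#7 0xd6→b53/s5 MISS; vc=[]
#8 0xfa→b62/s6 L1-HIT; vc=[]
#9 0x89→b34/s2 MISS; vc=[]
#10 0x36→b13/s5 MISS; vc=[53]
#11 0x54→b21/s5 MISS; vc=[53,13]
#12 0x36→b13/s5 VC-HIT; vc=[53,21]
#13 0x39→b14/s6 MISS; vc=[53,21,62]
#14 0x59→b22/s6 MISS; vc=[53,21,62,14]
#15 0x3b→b14/s6 VC-HIT; vc=[53,21,62,22]

MISSES = 8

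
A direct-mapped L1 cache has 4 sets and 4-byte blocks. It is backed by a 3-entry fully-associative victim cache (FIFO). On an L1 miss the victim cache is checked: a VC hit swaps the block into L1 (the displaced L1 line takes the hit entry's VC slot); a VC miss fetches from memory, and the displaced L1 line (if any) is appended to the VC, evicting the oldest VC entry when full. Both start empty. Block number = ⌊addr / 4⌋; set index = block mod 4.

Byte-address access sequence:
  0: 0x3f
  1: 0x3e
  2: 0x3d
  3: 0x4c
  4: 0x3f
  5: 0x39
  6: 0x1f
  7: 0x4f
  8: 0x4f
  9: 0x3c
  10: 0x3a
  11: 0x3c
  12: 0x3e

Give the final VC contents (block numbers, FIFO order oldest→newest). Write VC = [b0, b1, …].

  [0] addr=0x3f blk=15 s=3: MISS | VC []
  [1] addr=0x3e blk=15 s=3: L1-HIT | VC []
  [2] addr=0x3d blk=15 s=3: L1-HIT | VC []
  [3] addr=0x4c blk=19 s=3: MISS | VC [15]
  [4] addr=0x3f blk=15 s=3: VC-HIT | VC [19]
  [5] addr=0x39 blk=14 s=2: MISS | VC [19]
  [6] addr=0x1f blk=7 s=3: MISS | VC [19, 15]
  [7] addr=0x4f blk=19 s=3: VC-HIT | VC [7, 15]
  [8] addr=0x4f blk=19 s=3: L1-HIT | VC [7, 15]
  [9] addr=0x3c blk=15 s=3: VC-HIT | VC [7, 19]
  [10] addr=0x3a blk=14 s=2: L1-HIT | VC [7, 19]
  [11] addr=0x3c blk=15 s=3: L1-HIT | VC [7, 19]
  [12] addr=0x3e blk=15 s=3: L1-HIT | VC [7, 19]

VC = [7, 19]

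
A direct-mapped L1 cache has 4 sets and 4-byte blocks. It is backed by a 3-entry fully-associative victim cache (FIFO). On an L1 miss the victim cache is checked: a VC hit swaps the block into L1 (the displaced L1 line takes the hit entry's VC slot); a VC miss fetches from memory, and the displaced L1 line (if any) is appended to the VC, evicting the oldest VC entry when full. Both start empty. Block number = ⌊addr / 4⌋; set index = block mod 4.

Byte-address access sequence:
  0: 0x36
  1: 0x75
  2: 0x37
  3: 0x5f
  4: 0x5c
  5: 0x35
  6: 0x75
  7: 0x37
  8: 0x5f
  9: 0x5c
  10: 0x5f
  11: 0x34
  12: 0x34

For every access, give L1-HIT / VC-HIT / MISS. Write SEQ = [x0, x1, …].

0: 0x36 (blk 13, set 1) → MISS  vc=[]
1: 0x75 (blk 29, set 1) → MISS  vc=[13]
2: 0x37 (blk 13, set 1) → VC-HIT  vc=[29]
3: 0x5f (blk 23, set 3) → MISS  vc=[29]
4: 0x5c (blk 23, set 3) → L1-HIT  vc=[29]
5: 0x35 (blk 13, set 1) → L1-HIT  vc=[29]
6: 0x75 (blk 29, set 1) → VC-HIT  vc=[13]
7: 0x37 (blk 13, set 1) → VC-HIT  vc=[29]
8: 0x5f (blk 23, set 3) → L1-HIT  vc=[29]
9: 0x5c (blk 23, set 3) → L1-HIT  vc=[29]
10: 0x5f (blk 23, set 3) → L1-HIT  vc=[29]
11: 0x34 (blk 13, set 1) → L1-HIT  vc=[29]
12: 0x34 (blk 13, set 1) → L1-HIT  vc=[29]

SEQ = [MISS, MISS, VC-HIT, MISS, L1-HIT, L1-HIT, VC-HIT, VC-HIT, L1-HIT, L1-HIT, L1-HIT, L1-HIT, L1-HIT]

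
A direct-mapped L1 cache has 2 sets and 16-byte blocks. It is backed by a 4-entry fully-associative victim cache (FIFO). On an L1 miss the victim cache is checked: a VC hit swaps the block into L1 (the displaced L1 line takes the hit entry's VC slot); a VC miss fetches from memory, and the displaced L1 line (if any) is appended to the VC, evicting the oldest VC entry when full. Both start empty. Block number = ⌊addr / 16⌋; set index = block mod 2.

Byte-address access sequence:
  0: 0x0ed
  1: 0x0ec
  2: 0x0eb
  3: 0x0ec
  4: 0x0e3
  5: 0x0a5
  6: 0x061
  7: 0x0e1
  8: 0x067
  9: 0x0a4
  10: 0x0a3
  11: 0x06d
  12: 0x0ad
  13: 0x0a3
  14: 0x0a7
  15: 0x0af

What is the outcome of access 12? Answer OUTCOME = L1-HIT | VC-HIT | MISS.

OUTCOME = VC-HIT

#0 0xed→b14/s0 MISS; vc=[]
#1 0xec→b14/s0 L1-HIT; vc=[]
#2 0xeb→b14/s0 L1-HIT; vc=[]
#3 0xec→b14/s0 L1-HIT; vc=[]
#4 0xe3→b14/s0 L1-HIT; vc=[]
#5 0xa5→b10/s0 MISS; vc=[14]
#6 0x61→b6/s0 MISS; vc=[14,10]
#7 0xe1→b14/s0 VC-HIT; vc=[6,10]
#8 0x67→b6/s0 VC-HIT; vc=[14,10]
#9 0xa4→b10/s0 VC-HIT; vc=[14,6]
#10 0xa3→b10/s0 L1-HIT; vc=[14,6]
#11 0x6d→b6/s0 VC-HIT; vc=[14,10]
#12 0xad→b10/s0 VC-HIT; vc=[14,6]
#13 0xa3→b10/s0 L1-HIT; vc=[14,6]
#14 0xa7→b10/s0 L1-HIT; vc=[14,6]
#15 0xaf→b10/s0 L1-HIT; vc=[14,6]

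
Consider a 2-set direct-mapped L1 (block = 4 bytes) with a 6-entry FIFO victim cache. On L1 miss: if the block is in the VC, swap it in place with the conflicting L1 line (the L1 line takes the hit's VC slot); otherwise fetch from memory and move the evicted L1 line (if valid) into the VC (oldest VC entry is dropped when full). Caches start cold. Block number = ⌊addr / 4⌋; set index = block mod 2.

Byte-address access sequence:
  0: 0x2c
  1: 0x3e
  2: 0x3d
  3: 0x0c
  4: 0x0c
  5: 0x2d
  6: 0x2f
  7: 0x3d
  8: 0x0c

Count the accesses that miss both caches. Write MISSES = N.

MISSES = 3

  [0] addr=0x2c blk=11 s=1: MISS | VC []
  [1] addr=0x3e blk=15 s=1: MISS | VC [11]
  [2] addr=0x3d blk=15 s=1: L1-HIT | VC [11]
  [3] addr=0xc blk=3 s=1: MISS | VC [11, 15]
  [4] addr=0xc blk=3 s=1: L1-HIT | VC [11, 15]
  [5] addr=0x2d blk=11 s=1: VC-HIT | VC [3, 15]
  [6] addr=0x2f blk=11 s=1: L1-HIT | VC [3, 15]
  [7] addr=0x3d blk=15 s=1: VC-HIT | VC [3, 11]
  [8] addr=0xc blk=3 s=1: VC-HIT | VC [15, 11]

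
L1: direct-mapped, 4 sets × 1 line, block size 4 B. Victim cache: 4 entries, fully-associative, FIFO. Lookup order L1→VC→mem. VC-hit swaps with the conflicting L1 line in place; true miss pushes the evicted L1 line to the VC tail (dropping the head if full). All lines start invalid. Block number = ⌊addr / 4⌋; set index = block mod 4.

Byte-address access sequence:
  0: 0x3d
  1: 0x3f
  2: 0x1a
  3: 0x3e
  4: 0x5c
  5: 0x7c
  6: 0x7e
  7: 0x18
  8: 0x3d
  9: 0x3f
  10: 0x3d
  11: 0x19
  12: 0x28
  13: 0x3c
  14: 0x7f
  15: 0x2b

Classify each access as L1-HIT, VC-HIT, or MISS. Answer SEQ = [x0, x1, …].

#0 0x3d→b15/s3 MISS; vc=[]
#1 0x3f→b15/s3 L1-HIT; vc=[]
#2 0x1a→b6/s2 MISS; vc=[]
#3 0x3e→b15/s3 L1-HIT; vc=[]
#4 0x5c→b23/s3 MISS; vc=[15]
#5 0x7c→b31/s3 MISS; vc=[15,23]
#6 0x7e→b31/s3 L1-HIT; vc=[15,23]
#7 0x18→b6/s2 L1-HIT; vc=[15,23]
#8 0x3d→b15/s3 VC-HIT; vc=[31,23]
#9 0x3f→b15/s3 L1-HIT; vc=[31,23]
#10 0x3d→b15/s3 L1-HIT; vc=[31,23]
#11 0x19→b6/s2 L1-HIT; vc=[31,23]
#12 0x28→b10/s2 MISS; vc=[31,23,6]
#13 0x3c→b15/s3 L1-HIT; vc=[31,23,6]
#14 0x7f→b31/s3 VC-HIT; vc=[15,23,6]
#15 0x2b→b10/s2 L1-HIT; vc=[15,23,6]

SEQ = [MISS, L1-HIT, MISS, L1-HIT, MISS, MISS, L1-HIT, L1-HIT, VC-HIT, L1-HIT, L1-HIT, L1-HIT, MISS, L1-HIT, VC-HIT, L1-HIT]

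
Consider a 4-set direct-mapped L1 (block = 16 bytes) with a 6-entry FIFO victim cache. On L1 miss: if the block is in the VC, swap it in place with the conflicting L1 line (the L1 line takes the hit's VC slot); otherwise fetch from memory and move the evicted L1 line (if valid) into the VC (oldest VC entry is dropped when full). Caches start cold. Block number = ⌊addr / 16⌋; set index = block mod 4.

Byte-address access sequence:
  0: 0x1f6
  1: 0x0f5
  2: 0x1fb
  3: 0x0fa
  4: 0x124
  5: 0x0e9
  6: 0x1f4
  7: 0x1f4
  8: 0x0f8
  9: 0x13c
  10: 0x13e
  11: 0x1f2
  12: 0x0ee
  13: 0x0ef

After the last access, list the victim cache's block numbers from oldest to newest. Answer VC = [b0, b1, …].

#0 0x1f6→b31/s3 MISS; vc=[]
#1 0xf5→b15/s3 MISS; vc=[31]
#2 0x1fb→b31/s3 VC-HIT; vc=[15]
#3 0xfa→b15/s3 VC-HIT; vc=[31]
#4 0x124→b18/s2 MISS; vc=[31]
#5 0xe9→b14/s2 MISS; vc=[31,18]
#6 0x1f4→b31/s3 VC-HIT; vc=[15,18]
#7 0x1f4→b31/s3 L1-HIT; vc=[15,18]
#8 0xf8→b15/s3 VC-HIT; vc=[31,18]
#9 0x13c→b19/s3 MISS; vc=[31,18,15]
#10 0x13e→b19/s3 L1-HIT; vc=[31,18,15]
#11 0x1f2→b31/s3 VC-HIT; vc=[19,18,15]
#12 0xee→b14/s2 L1-HIT; vc=[19,18,15]
#13 0xef→b14/s2 L1-HIT; vc=[19,18,15]

VC = [19, 18, 15]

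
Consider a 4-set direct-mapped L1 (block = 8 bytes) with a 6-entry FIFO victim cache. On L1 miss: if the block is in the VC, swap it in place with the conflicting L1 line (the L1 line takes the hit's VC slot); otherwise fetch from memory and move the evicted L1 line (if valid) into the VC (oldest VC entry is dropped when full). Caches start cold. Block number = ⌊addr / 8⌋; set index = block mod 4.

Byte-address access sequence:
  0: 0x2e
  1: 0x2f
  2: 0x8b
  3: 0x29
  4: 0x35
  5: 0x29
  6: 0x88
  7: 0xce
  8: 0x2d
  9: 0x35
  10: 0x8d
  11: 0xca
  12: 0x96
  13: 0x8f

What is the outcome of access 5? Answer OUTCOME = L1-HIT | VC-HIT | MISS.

  [0] addr=0x2e blk=5 s=1: MISS | VC []
  [1] addr=0x2f blk=5 s=1: L1-HIT | VC []
  [2] addr=0x8b blk=17 s=1: MISS | VC [5]
  [3] addr=0x29 blk=5 s=1: VC-HIT | VC [17]
  [4] addr=0x35 blk=6 s=2: MISS | VC [17]
  [5] addr=0x29 blk=5 s=1: L1-HIT | VC [17]
  [6] addr=0x88 blk=17 s=1: VC-HIT | VC [5]
  [7] addr=0xce blk=25 s=1: MISS | VC [5, 17]
  [8] addr=0x2d blk=5 s=1: VC-HIT | VC [25, 17]
  [9] addr=0x35 blk=6 s=2: L1-HIT | VC [25, 17]
  [10] addr=0x8d blk=17 s=1: VC-HIT | VC [25, 5]
  [11] addr=0xca blk=25 s=1: VC-HIT | VC [17, 5]
  [12] addr=0x96 blk=18 s=2: MISS | VC [17, 5, 6]
  [13] addr=0x8f blk=17 s=1: VC-HIT | VC [25, 5, 6]

OUTCOME = L1-HIT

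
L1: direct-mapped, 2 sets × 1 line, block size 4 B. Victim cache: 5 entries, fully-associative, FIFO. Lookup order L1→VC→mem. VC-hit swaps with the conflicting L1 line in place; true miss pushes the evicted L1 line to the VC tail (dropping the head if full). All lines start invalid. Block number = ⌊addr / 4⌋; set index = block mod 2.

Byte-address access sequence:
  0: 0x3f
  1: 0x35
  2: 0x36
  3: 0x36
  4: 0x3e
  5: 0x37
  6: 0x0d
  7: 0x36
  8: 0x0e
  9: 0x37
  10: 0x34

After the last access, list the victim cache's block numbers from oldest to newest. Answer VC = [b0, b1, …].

VC = [15, 3]

0: 0x3f (blk 15, set 1) → MISS  vc=[]
1: 0x35 (blk 13, set 1) → MISS  vc=[15]
2: 0x36 (blk 13, set 1) → L1-HIT  vc=[15]
3: 0x36 (blk 13, set 1) → L1-HIT  vc=[15]
4: 0x3e (blk 15, set 1) → VC-HIT  vc=[13]
5: 0x37 (blk 13, set 1) → VC-HIT  vc=[15]
6: 0xd (blk 3, set 1) → MISS  vc=[15, 13]
7: 0x36 (blk 13, set 1) → VC-HIT  vc=[15, 3]
8: 0xe (blk 3, set 1) → VC-HIT  vc=[15, 13]
9: 0x37 (blk 13, set 1) → VC-HIT  vc=[15, 3]
10: 0x34 (blk 13, set 1) → L1-HIT  vc=[15, 3]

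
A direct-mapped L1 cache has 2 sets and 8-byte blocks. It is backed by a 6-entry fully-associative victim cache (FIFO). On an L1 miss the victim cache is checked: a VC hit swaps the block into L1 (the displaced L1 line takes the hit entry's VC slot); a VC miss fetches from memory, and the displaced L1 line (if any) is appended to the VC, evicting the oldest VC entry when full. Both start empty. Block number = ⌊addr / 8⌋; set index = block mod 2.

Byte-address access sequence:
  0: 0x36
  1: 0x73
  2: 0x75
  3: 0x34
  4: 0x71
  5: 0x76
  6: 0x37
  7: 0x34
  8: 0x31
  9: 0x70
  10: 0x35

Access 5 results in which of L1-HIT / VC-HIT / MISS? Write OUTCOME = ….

#0 0x36→b6/s0 MISS; vc=[]
#1 0x73→b14/s0 MISS; vc=[6]
#2 0x75→b14/s0 L1-HIT; vc=[6]
#3 0x34→b6/s0 VC-HIT; vc=[14]
#4 0x71→b14/s0 VC-HIT; vc=[6]
#5 0x76→b14/s0 L1-HIT; vc=[6]
#6 0x37→b6/s0 VC-HIT; vc=[14]
#7 0x34→b6/s0 L1-HIT; vc=[14]
#8 0x31→b6/s0 L1-HIT; vc=[14]
#9 0x70→b14/s0 VC-HIT; vc=[6]
#10 0x35→b6/s0 VC-HIT; vc=[14]

OUTCOME = L1-HIT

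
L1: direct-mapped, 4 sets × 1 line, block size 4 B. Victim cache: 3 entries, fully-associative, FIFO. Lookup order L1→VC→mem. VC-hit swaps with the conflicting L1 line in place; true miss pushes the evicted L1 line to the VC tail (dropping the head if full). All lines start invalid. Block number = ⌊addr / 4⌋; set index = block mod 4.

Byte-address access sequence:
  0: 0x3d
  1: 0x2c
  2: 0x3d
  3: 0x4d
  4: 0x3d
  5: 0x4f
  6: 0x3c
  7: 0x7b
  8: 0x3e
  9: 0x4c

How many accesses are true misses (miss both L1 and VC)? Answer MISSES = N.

0: 0x3d (blk 15, set 3) → MISS  vc=[]
1: 0x2c (blk 11, set 3) → MISS  vc=[15]
2: 0x3d (blk 15, set 3) → VC-HIT  vc=[11]
3: 0x4d (blk 19, set 3) → MISS  vc=[11, 15]
4: 0x3d (blk 15, set 3) → VC-HIT  vc=[11, 19]
5: 0x4f (blk 19, set 3) → VC-HIT  vc=[11, 15]
6: 0x3c (blk 15, set 3) → VC-HIT  vc=[11, 19]
7: 0x7b (blk 30, set 2) → MISS  vc=[11, 19]
8: 0x3e (blk 15, set 3) → L1-HIT  vc=[11, 19]
9: 0x4c (blk 19, set 3) → VC-HIT  vc=[11, 15]

MISSES = 4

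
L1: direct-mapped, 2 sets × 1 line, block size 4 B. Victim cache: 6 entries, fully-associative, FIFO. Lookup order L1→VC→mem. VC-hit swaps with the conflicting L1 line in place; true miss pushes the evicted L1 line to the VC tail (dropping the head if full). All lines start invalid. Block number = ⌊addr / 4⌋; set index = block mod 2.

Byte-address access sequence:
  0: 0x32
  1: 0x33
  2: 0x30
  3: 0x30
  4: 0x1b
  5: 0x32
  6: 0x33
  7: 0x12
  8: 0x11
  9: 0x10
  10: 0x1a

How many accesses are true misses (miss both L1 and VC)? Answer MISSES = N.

MISSES = 3

  [0] addr=0x32 blk=12 s=0: MISS | VC []
  [1] addr=0x33 blk=12 s=0: L1-HIT | VC []
  [2] addr=0x30 blk=12 s=0: L1-HIT | VC []
  [3] addr=0x30 blk=12 s=0: L1-HIT | VC []
  [4] addr=0x1b blk=6 s=0: MISS | VC [12]
  [5] addr=0x32 blk=12 s=0: VC-HIT | VC [6]
  [6] addr=0x33 blk=12 s=0: L1-HIT | VC [6]
  [7] addr=0x12 blk=4 s=0: MISS | VC [6, 12]
  [8] addr=0x11 blk=4 s=0: L1-HIT | VC [6, 12]
  [9] addr=0x10 blk=4 s=0: L1-HIT | VC [6, 12]
  [10] addr=0x1a blk=6 s=0: VC-HIT | VC [4, 12]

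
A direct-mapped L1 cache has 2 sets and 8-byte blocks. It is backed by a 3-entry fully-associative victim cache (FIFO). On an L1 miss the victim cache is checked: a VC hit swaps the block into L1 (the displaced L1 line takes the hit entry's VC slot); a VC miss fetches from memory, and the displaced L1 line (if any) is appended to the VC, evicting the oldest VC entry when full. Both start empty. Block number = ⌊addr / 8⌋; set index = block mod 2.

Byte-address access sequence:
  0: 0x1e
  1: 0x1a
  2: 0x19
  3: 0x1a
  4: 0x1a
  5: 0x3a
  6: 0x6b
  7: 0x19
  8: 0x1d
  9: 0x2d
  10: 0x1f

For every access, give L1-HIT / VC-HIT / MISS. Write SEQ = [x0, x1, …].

#0 0x1e→b3/s1 MISS; vc=[]
#1 0x1a→b3/s1 L1-HIT; vc=[]
#2 0x19→b3/s1 L1-HIT; vc=[]
#3 0x1a→b3/s1 L1-HIT; vc=[]
#4 0x1a→b3/s1 L1-HIT; vc=[]
#5 0x3a→b7/s1 MISS; vc=[3]
#6 0x6b→b13/s1 MISS; vc=[3,7]
#7 0x19→b3/s1 VC-HIT; vc=[13,7]
#8 0x1d→b3/s1 L1-HIT; vc=[13,7]
#9 0x2d→b5/s1 MISS; vc=[13,7,3]
#10 0x1f→b3/s1 VC-HIT; vc=[13,7,5]

SEQ = [MISS, L1-HIT, L1-HIT, L1-HIT, L1-HIT, MISS, MISS, VC-HIT, L1-HIT, MISS, VC-HIT]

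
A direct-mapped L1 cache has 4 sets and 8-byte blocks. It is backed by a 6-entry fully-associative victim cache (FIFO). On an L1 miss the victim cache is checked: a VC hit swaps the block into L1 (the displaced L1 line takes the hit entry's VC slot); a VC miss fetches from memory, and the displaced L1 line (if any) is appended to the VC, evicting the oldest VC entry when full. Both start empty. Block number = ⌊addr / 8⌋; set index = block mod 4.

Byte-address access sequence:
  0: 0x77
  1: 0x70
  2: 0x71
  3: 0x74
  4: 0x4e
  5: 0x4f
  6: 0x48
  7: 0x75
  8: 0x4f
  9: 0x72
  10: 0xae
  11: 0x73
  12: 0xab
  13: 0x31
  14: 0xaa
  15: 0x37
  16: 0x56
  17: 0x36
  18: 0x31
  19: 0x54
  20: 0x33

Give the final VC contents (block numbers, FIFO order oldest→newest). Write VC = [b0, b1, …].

#0 0x77→b14/s2 MISS; vc=[]
#1 0x70→b14/s2 L1-HIT; vc=[]
#2 0x71→b14/s2 L1-HIT; vc=[]
#3 0x74→b14/s2 L1-HIT; vc=[]
#4 0x4e→b9/s1 MISS; vc=[]
#5 0x4f→b9/s1 L1-HIT; vc=[]
#6 0x48→b9/s1 L1-HIT; vc=[]
#7 0x75→b14/s2 L1-HIT; vc=[]
#8 0x4f→b9/s1 L1-HIT; vc=[]
#9 0x72→b14/s2 L1-HIT; vc=[]
#10 0xae→b21/s1 MISS; vc=[9]
#11 0x73→b14/s2 L1-HIT; vc=[9]
#12 0xab→b21/s1 L1-HIT; vc=[9]
#13 0x31→b6/s2 MISS; vc=[9,14]
#14 0xaa→b21/s1 L1-HIT; vc=[9,14]
#15 0x37→b6/s2 L1-HIT; vc=[9,14]
#16 0x56→b10/s2 MISS; vc=[9,14,6]
#17 0x36→b6/s2 VC-HIT; vc=[9,14,10]
#18 0x31→b6/s2 L1-HIT; vc=[9,14,10]
#19 0x54→b10/s2 VC-HIT; vc=[9,14,6]
#20 0x33→b6/s2 VC-HIT; vc=[9,14,10]

VC = [9, 14, 10]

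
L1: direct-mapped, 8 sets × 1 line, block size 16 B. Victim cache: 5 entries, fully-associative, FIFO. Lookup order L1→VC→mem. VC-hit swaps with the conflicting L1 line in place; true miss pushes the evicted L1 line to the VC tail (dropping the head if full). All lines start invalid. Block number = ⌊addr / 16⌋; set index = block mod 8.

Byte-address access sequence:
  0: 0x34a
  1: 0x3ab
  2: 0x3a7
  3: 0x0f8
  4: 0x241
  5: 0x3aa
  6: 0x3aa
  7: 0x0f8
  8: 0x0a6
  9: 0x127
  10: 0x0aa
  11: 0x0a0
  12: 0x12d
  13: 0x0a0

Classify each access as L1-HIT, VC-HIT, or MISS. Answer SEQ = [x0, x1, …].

  [0] addr=0x34a blk=52 s=4: MISS | VC []
  [1] addr=0x3ab blk=58 s=2: MISS | VC []
  [2] addr=0x3a7 blk=58 s=2: L1-HIT | VC []
  [3] addr=0xf8 blk=15 s=7: MISS | VC []
  [4] addr=0x241 blk=36 s=4: MISS | VC [52]
  [5] addr=0x3aa blk=58 s=2: L1-HIT | VC [52]
  [6] addr=0x3aa blk=58 s=2: L1-HIT | VC [52]
  [7] addr=0xf8 blk=15 s=7: L1-HIT | VC [52]
  [8] addr=0xa6 blk=10 s=2: MISS | VC [52, 58]
  [9] addr=0x127 blk=18 s=2: MISS | VC [52, 58, 10]
  [10] addr=0xaa blk=10 s=2: VC-HIT | VC [52, 58, 18]
  [11] addr=0xa0 blk=10 s=2: L1-HIT | VC [52, 58, 18]
  [12] addr=0x12d blk=18 s=2: VC-HIT | VC [52, 58, 10]
  [13] addr=0xa0 blk=10 s=2: VC-HIT | VC [52, 58, 18]

SEQ = [MISS, MISS, L1-HIT, MISS, MISS, L1-HIT, L1-HIT, L1-HIT, MISS, MISS, VC-HIT, L1-HIT, VC-HIT, VC-HIT]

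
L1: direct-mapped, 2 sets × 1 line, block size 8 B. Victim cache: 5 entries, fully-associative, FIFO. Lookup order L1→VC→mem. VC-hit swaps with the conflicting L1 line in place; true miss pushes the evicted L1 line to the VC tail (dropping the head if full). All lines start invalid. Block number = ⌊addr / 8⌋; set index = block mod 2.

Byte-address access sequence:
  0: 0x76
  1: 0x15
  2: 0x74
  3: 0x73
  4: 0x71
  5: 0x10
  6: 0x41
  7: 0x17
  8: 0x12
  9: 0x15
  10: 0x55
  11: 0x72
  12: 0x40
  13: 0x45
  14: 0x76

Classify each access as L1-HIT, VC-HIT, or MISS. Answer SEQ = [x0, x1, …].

#0 0x76→b14/s0 MISS; vc=[]
#1 0x15→b2/s0 MISS; vc=[14]
#2 0x74→b14/s0 VC-HIT; vc=[2]
#3 0x73→b14/s0 L1-HIT; vc=[2]
#4 0x71→b14/s0 L1-HIT; vc=[2]
#5 0x10→b2/s0 VC-HIT; vc=[14]
#6 0x41→b8/s0 MISS; vc=[14,2]
#7 0x17→b2/s0 VC-HIT; vc=[14,8]
#8 0x12→b2/s0 L1-HIT; vc=[14,8]
#9 0x15→b2/s0 L1-HIT; vc=[14,8]
#10 0x55→b10/s0 MISS; vc=[14,8,2]
#11 0x72→b14/s0 VC-HIT; vc=[10,8,2]
#12 0x40→b8/s0 VC-HIT; vc=[10,14,2]
#13 0x45→b8/s0 L1-HIT; vc=[10,14,2]
#14 0x76→b14/s0 VC-HIT; vc=[10,8,2]

SEQ = [MISS, MISS, VC-HIT, L1-HIT, L1-HIT, VC-HIT, MISS, VC-HIT, L1-HIT, L1-HIT, MISS, VC-HIT, VC-HIT, L1-HIT, VC-HIT]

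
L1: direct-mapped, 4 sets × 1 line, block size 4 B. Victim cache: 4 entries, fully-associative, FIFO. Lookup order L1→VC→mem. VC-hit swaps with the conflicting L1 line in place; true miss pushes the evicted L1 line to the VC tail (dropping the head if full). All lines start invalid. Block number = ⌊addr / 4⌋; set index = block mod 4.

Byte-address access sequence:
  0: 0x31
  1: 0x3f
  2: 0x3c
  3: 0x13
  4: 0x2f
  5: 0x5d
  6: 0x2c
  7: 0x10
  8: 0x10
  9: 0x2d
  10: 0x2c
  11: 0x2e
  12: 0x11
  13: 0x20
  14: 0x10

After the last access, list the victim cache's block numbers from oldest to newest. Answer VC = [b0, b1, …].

0: 0x31 (blk 12, set 0) → MISS  vc=[]
1: 0x3f (blk 15, set 3) → MISS  vc=[]
2: 0x3c (blk 15, set 3) → L1-HIT  vc=[]
3: 0x13 (blk 4, set 0) → MISS  vc=[12]
4: 0x2f (blk 11, set 3) → MISS  vc=[12, 15]
5: 0x5d (blk 23, set 3) → MISS  vc=[12, 15, 11]
6: 0x2c (blk 11, set 3) → VC-HIT  vc=[12, 15, 23]
7: 0x10 (blk 4, set 0) → L1-HIT  vc=[12, 15, 23]
8: 0x10 (blk 4, set 0) → L1-HIT  vc=[12, 15, 23]
9: 0x2d (blk 11, set 3) → L1-HIT  vc=[12, 15, 23]
10: 0x2c (blk 11, set 3) → L1-HIT  vc=[12, 15, 23]
11: 0x2e (blk 11, set 3) → L1-HIT  vc=[12, 15, 23]
12: 0x11 (blk 4, set 0) → L1-HIT  vc=[12, 15, 23]
13: 0x20 (blk 8, set 0) → MISS  vc=[12, 15, 23, 4]
14: 0x10 (blk 4, set 0) → VC-HIT  vc=[12, 15, 23, 8]

VC = [12, 15, 23, 8]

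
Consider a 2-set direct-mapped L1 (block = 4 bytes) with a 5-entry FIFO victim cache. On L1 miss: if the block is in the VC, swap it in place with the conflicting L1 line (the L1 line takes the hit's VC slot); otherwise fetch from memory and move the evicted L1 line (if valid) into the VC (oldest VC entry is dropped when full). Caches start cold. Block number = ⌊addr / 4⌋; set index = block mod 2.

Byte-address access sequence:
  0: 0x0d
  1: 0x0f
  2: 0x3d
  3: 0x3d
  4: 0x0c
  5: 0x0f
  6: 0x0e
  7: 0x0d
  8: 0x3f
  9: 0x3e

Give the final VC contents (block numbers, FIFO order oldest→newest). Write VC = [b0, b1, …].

VC = [3]

  [0] addr=0xd blk=3 s=1: MISS | VC []
  [1] addr=0xf blk=3 s=1: L1-HIT | VC []
  [2] addr=0x3d blk=15 s=1: MISS | VC [3]
  [3] addr=0x3d blk=15 s=1: L1-HIT | VC [3]
  [4] addr=0xc blk=3 s=1: VC-HIT | VC [15]
  [5] addr=0xf blk=3 s=1: L1-HIT | VC [15]
  [6] addr=0xe blk=3 s=1: L1-HIT | VC [15]
  [7] addr=0xd blk=3 s=1: L1-HIT | VC [15]
  [8] addr=0x3f blk=15 s=1: VC-HIT | VC [3]
  [9] addr=0x3e blk=15 s=1: L1-HIT | VC [3]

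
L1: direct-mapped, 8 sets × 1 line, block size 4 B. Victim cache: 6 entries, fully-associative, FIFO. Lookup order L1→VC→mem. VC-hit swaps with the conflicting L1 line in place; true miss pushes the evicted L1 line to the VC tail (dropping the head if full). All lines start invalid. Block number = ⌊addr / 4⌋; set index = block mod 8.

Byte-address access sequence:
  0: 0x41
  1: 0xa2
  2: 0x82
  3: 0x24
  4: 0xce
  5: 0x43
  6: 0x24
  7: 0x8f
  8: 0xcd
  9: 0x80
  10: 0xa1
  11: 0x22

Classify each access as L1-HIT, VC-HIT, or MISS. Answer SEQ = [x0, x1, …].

0: 0x41 (blk 16, set 0) → MISS  vc=[]
1: 0xa2 (blk 40, set 0) → MISS  vc=[16]
2: 0x82 (blk 32, set 0) → MISS  vc=[16, 40]
3: 0x24 (blk 9, set 1) → MISS  vc=[16, 40]
4: 0xce (blk 51, set 3) → MISS  vc=[16, 40]
5: 0x43 (blk 16, set 0) → VC-HIT  vc=[32, 40]
6: 0x24 (blk 9, set 1) → L1-HIT  vc=[32, 40]
7: 0x8f (blk 35, set 3) → MISS  vc=[32, 40, 51]
8: 0xcd (blk 51, set 3) → VC-HIT  vc=[32, 40, 35]
9: 0x80 (blk 32, set 0) → VC-HIT  vc=[16, 40, 35]
10: 0xa1 (blk 40, set 0) → VC-HIT  vc=[16, 32, 35]
11: 0x22 (blk 8, set 0) → MISS  vc=[16, 32, 35, 40]

SEQ = [MISS, MISS, MISS, MISS, MISS, VC-HIT, L1-HIT, MISS, VC-HIT, VC-HIT, VC-HIT, MISS]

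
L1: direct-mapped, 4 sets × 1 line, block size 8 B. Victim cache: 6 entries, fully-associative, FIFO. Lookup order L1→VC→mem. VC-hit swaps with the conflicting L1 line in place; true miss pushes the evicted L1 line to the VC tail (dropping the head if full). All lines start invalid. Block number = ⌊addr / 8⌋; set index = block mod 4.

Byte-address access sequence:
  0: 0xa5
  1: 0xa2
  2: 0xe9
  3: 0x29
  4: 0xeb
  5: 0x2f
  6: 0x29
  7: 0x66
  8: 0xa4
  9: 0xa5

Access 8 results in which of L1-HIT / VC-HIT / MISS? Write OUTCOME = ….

OUTCOME = VC-HIT

#0 0xa5→b20/s0 MISS; vc=[]
#1 0xa2→b20/s0 L1-HIT; vc=[]
#2 0xe9→b29/s1 MISS; vc=[]
#3 0x29→b5/s1 MISS; vc=[29]
#4 0xeb→b29/s1 VC-HIT; vc=[5]
#5 0x2f→b5/s1 VC-HIT; vc=[29]
#6 0x29→b5/s1 L1-HIT; vc=[29]
#7 0x66→b12/s0 MISS; vc=[29,20]
#8 0xa4→b20/s0 VC-HIT; vc=[29,12]
#9 0xa5→b20/s0 L1-HIT; vc=[29,12]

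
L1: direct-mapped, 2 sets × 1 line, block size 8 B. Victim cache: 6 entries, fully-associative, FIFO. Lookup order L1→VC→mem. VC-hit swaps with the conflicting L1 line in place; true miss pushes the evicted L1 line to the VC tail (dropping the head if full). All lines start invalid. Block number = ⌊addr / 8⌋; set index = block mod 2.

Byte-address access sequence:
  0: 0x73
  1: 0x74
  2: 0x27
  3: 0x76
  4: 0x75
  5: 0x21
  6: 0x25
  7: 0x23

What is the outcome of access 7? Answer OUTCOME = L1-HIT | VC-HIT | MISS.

OUTCOME = L1-HIT

#0 0x73→b14/s0 MISS; vc=[]
#1 0x74→b14/s0 L1-HIT; vc=[]
#2 0x27→b4/s0 MISS; vc=[14]
#3 0x76→b14/s0 VC-HIT; vc=[4]
#4 0x75→b14/s0 L1-HIT; vc=[4]
#5 0x21→b4/s0 VC-HIT; vc=[14]
#6 0x25→b4/s0 L1-HIT; vc=[14]
#7 0x23→b4/s0 L1-HIT; vc=[14]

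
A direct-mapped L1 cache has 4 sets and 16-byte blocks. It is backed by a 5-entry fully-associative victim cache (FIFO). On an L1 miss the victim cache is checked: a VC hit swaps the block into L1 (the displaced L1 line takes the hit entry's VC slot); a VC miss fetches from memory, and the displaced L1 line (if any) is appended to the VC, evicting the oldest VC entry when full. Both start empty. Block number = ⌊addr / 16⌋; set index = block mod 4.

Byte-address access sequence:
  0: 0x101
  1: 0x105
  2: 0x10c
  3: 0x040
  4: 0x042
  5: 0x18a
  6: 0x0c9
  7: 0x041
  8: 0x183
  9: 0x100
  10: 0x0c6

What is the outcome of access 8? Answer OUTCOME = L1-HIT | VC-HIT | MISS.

#0 0x101→b16/s0 MISS; vc=[]
#1 0x105→b16/s0 L1-HIT; vc=[]
#2 0x10c→b16/s0 L1-HIT; vc=[]
#3 0x40→b4/s0 MISS; vc=[16]
#4 0x42→b4/s0 L1-HIT; vc=[16]
#5 0x18a→b24/s0 MISS; vc=[16,4]
#6 0xc9→b12/s0 MISS; vc=[16,4,24]
#7 0x41→b4/s0 VC-HIT; vc=[16,12,24]
#8 0x183→b24/s0 VC-HIT; vc=[16,12,4]
#9 0x100→b16/s0 VC-HIT; vc=[24,12,4]
#10 0xc6→b12/s0 VC-HIT; vc=[24,16,4]

OUTCOME = VC-HIT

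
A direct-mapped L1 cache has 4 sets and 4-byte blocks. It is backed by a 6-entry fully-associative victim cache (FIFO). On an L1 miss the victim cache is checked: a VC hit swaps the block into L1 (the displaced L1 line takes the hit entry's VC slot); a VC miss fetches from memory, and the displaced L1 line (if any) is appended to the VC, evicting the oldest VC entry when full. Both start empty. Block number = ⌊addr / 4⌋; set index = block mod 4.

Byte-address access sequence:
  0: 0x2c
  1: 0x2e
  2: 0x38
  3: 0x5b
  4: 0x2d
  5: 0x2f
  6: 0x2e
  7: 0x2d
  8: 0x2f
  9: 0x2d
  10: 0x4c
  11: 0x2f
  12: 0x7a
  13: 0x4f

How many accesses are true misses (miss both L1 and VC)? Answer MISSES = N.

  [0] addr=0x2c blk=11 s=3: MISS | VC []
  [1] addr=0x2e blk=11 s=3: L1-HIT | VC []
  [2] addr=0x38 blk=14 s=2: MISS | VC []
  [3] addr=0x5b blk=22 s=2: MISS | VC [14]
  [4] addr=0x2d blk=11 s=3: L1-HIT | VC [14]
  [5] addr=0x2f blk=11 s=3: L1-HIT | VC [14]
  [6] addr=0x2e blk=11 s=3: L1-HIT | VC [14]
  [7] addr=0x2d blk=11 s=3: L1-HIT | VC [14]
  [8] addr=0x2f blk=11 s=3: L1-HIT | VC [14]
  [9] addr=0x2d blk=11 s=3: L1-HIT | VC [14]
  [10] addr=0x4c blk=19 s=3: MISS | VC [14, 11]
  [11] addr=0x2f blk=11 s=3: VC-HIT | VC [14, 19]
  [12] addr=0x7a blk=30 s=2: MISS | VC [14, 19, 22]
  [13] addr=0x4f blk=19 s=3: VC-HIT | VC [14, 11, 22]

MISSES = 5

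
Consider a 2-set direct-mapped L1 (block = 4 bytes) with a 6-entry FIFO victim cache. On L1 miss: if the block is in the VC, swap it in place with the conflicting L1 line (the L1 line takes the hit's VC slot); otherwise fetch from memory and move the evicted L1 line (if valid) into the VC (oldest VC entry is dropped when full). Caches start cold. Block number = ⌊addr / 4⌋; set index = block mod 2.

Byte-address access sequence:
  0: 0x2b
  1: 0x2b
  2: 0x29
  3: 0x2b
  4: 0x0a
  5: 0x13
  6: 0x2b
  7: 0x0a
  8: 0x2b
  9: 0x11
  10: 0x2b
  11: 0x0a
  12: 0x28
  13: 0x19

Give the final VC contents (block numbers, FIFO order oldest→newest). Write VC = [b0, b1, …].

  [0] addr=0x2b blk=10 s=0: MISS | VC []
  [1] addr=0x2b blk=10 s=0: L1-HIT | VC []
  [2] addr=0x29 blk=10 s=0: L1-HIT | VC []
  [3] addr=0x2b blk=10 s=0: L1-HIT | VC []
  [4] addr=0xa blk=2 s=0: MISS | VC [10]
  [5] addr=0x13 blk=4 s=0: MISS | VC [10, 2]
  [6] addr=0x2b blk=10 s=0: VC-HIT | VC [4, 2]
  [7] addr=0xa blk=2 s=0: VC-HIT | VC [4, 10]
  [8] addr=0x2b blk=10 s=0: VC-HIT | VC [4, 2]
  [9] addr=0x11 blk=4 s=0: VC-HIT | VC [10, 2]
  [10] addr=0x2b blk=10 s=0: VC-HIT | VC [4, 2]
  [11] addr=0xa blk=2 s=0: VC-HIT | VC [4, 10]
  [12] addr=0x28 blk=10 s=0: VC-HIT | VC [4, 2]
  [13] addr=0x19 blk=6 s=0: MISS | VC [4, 2, 10]

VC = [4, 2, 10]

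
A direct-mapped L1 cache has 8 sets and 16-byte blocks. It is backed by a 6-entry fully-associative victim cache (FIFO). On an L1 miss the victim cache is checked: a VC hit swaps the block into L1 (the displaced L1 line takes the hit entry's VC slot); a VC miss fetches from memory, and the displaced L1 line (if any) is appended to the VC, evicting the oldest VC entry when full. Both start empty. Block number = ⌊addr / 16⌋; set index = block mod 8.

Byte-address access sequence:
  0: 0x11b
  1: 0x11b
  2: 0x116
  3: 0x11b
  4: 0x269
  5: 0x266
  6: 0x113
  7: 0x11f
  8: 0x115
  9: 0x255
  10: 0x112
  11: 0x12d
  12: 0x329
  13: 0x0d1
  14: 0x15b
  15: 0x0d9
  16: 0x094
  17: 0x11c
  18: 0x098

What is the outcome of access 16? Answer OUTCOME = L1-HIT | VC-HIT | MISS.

OUTCOME = MISS

  [0] addr=0x11b blk=17 s=1: MISS | VC []
  [1] addr=0x11b blk=17 s=1: L1-HIT | VC []
  [2] addr=0x116 blk=17 s=1: L1-HIT | VC []
  [3] addr=0x11b blk=17 s=1: L1-HIT | VC []
  [4] addr=0x269 blk=38 s=6: MISS | VC []
  [5] addr=0x266 blk=38 s=6: L1-HIT | VC []
  [6] addr=0x113 blk=17 s=1: L1-HIT | VC []
  [7] addr=0x11f blk=17 s=1: L1-HIT | VC []
  [8] addr=0x115 blk=17 s=1: L1-HIT | VC []
  [9] addr=0x255 blk=37 s=5: MISS | VC []
  [10] addr=0x112 blk=17 s=1: L1-HIT | VC []
  [11] addr=0x12d blk=18 s=2: MISS | VC []
  [12] addr=0x329 blk=50 s=2: MISS | VC [18]
  [13] addr=0xd1 blk=13 s=5: MISS | VC [18, 37]
  [14] addr=0x15b blk=21 s=5: MISS | VC [18, 37, 13]
  [15] addr=0xd9 blk=13 s=5: VC-HIT | VC [18, 37, 21]
  [16] addr=0x94 blk=9 s=1: MISS | VC [18, 37, 21, 17]
  [17] addr=0x11c blk=17 s=1: VC-HIT | VC [18, 37, 21, 9]
  [18] addr=0x98 blk=9 s=1: VC-HIT | VC [18, 37, 21, 17]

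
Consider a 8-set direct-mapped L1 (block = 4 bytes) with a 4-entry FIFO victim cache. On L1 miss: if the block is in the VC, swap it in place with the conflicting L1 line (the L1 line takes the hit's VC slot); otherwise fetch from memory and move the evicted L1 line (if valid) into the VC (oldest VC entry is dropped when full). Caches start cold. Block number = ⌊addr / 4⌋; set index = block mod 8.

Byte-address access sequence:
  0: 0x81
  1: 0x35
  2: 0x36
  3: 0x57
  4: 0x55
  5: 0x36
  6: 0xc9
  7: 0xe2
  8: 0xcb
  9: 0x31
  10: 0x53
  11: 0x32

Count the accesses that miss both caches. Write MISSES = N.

0: 0x81 (blk 32, set 0) → MISS  vc=[]
1: 0x35 (blk 13, set 5) → MISS  vc=[]
2: 0x36 (blk 13, set 5) → L1-HIT  vc=[]
3: 0x57 (blk 21, set 5) → MISS  vc=[13]
4: 0x55 (blk 21, set 5) → L1-HIT  vc=[13]
5: 0x36 (blk 13, set 5) → VC-HIT  vc=[21]
6: 0xc9 (blk 50, set 2) → MISS  vc=[21]
7: 0xe2 (blk 56, set 0) → MISS  vc=[21, 32]
8: 0xcb (blk 50, set 2) → L1-HIT  vc=[21, 32]
9: 0x31 (blk 12, set 4) → MISS  vc=[21, 32]
10: 0x53 (blk 20, set 4) → MISS  vc=[21, 32, 12]
11: 0x32 (blk 12, set 4) → VC-HIT  vc=[21, 32, 20]

MISSES = 7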